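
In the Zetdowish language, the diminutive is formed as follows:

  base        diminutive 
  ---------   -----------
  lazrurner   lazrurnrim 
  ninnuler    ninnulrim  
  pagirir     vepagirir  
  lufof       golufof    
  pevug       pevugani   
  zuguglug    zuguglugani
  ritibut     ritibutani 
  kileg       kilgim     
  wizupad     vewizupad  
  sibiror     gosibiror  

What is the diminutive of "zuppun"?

zuppunani

ninnuler and sibiror both end in -r yet inflect differently (ninnulrim, gosibiror), so the final letter is not what conditions the rule; the last vowel is.
"zuppun" has last vowel 'u'. The stems whose last vowel is 'u' (pevug → pevugani, zuguglug → zuguglugani, ritibut → ritibutani) add -ani.
So zuppun → zuppunani.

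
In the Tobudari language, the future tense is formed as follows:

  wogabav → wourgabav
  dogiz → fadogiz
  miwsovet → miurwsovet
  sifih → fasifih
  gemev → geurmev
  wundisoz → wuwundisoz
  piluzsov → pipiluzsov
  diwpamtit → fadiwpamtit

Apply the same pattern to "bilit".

"bilit" has last vowel 'i'. The stems whose last vowel is 'i' (dogiz → fadogiz, diwpamtit → fadiwpamtit, sifih → fasifih) add the prefix fa-.
The other patterns: stems whose last vowel is 'o' repeat the first consonant+vowel as a prefix; stems whose last vowel is 'a' or 'e' insert -ur- after the first vowel.
So bilit → fabilit.

fabilit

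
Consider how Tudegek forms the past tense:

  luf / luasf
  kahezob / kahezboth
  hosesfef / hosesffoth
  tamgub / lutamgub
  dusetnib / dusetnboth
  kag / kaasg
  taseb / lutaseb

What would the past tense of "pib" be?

piasb

"pib" has 1 vowel. The stems with 1 vowel (luf → luasf, kag → kaasg) insert -as- after the first vowel.
The other patterns: stems with 2 vowels add the prefix lu-; stems with 3 vowels delete the last vowel and add -oth.
So pib → piasb.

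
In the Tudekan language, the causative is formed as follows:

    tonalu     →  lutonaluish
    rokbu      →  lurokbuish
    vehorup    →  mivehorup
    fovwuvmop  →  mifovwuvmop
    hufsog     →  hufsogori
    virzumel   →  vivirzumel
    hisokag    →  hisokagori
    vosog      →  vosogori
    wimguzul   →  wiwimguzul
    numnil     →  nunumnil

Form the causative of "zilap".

"zilap" ends in -p. The stems ending in -p (vehorup → mivehorup, fovwuvmop → mifovwuvmop) add the prefix mi-.
So zilap → mizilap.

mizilap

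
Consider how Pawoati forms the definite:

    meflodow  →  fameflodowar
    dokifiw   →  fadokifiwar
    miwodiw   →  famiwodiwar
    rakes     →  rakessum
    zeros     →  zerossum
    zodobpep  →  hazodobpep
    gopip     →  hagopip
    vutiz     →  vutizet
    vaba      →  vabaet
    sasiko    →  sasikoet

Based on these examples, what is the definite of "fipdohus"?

fipdohussum

"fipdohus" ends in -s. The stems ending in -s (rakes → rakessum, zeros → zerossum) double the final consonant and add -um.
The other patterns: stems ending in -w add fa- … -ar around the stem; stems ending in -p add the prefix ha-; stems ending in -a, -o or -z add -et.
So fipdohus → fipdohussum.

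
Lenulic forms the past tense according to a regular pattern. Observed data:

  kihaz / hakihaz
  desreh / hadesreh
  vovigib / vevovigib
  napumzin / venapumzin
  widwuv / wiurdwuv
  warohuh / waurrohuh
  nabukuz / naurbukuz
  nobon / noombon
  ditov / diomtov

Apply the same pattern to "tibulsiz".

desreh and warohuh both end in -h yet inflect differently (hadesreh, waurrohuh), so the final letter is not what conditions the rule; the last vowel is.
"tibulsiz" has last vowel 'i'. The stems whose last vowel is 'i' (vovigib → vevovigib, napumzin → venapumzin) add the prefix ve-.
The other patterns: stems whose last vowel is 'a' or 'e' add the prefix ha-; stems whose last vowel is 'u' insert -ur- after the first vowel; stems whose last vowel is 'o' insert -om- after the first vowel.
So tibulsiz → vetibulsiz.

vetibulsiz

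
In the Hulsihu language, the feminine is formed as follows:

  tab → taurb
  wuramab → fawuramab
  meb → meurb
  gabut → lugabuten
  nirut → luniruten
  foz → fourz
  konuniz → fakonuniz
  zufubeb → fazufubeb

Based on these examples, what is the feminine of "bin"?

biurn

foz and konuniz both end in -z yet inflect differently (fourz, fakonuniz), so the final letter is not what conditions the rule; the number of vowels is.
"bin" has 1 vowel. The stems with 1 vowel (meb → meurb, foz → fourz, tab → taurb) insert -ur- after the first vowel.
The other patterns: stems with 2 vowels add lu- … -en around the stem; stems with 3 vowels add the prefix fa-.
So bin → biurn.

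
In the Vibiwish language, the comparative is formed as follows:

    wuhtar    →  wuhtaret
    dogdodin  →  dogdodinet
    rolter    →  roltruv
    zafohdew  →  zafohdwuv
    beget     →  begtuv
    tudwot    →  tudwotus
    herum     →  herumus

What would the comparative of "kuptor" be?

wuhtar and rolter both end in -r yet inflect differently (wuhtaret, roltruv), so the final letter is not what conditions the rule; the last vowel is.
"kuptor" has last vowel 'o'. The one such stem in the data (tudwot → tudwotus) adds -us, so the same rule applies.
The other patterns: stems whose last vowel is 'a' or 'i' add -et; stems whose last vowel is 'e' delete the last vowel and add -uv.
So kuptor → kuptorus.

kuptorus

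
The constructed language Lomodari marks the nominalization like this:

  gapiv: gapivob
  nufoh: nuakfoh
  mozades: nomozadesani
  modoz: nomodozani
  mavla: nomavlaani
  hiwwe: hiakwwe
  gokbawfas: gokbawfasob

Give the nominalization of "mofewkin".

nomofewkinani

gokbawfas and mozades both end in -s yet inflect differently (gokbawfasob, nomozadesani), so the final letter is not what conditions the rule; the first letter is.
"mofewkin" begins with m-. The stems beginning with m- (mozades → nomozadesani, mavla → nomavlaani, modoz → nomodozani) add no- … -ani around the stem.
So mofewkin → nomofewkinani.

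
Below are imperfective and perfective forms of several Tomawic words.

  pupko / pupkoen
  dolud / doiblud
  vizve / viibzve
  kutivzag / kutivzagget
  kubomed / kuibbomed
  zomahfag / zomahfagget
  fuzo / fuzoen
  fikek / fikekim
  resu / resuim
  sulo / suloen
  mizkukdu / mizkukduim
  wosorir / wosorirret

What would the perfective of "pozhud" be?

poibzhud

"pozhud" ends in -d. The stems ending in -d (dolud → doiblud, kubomed → kuibbomed) insert -ib- after the first vowel.
So pozhud → poibzhud.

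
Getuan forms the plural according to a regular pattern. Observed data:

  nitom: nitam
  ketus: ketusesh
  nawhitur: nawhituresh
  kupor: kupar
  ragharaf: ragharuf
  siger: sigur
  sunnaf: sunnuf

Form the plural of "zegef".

kupor and siger both end in -r yet inflect differently (kupar, sigur), so the final letter is not what conditions the rule; the last vowel is.
"zegef" has last vowel 'e'. The one such stem in the data (siger → sigur) changes the last vowel to 'u' (as do sunnaf, ragharaf), so the same rule applies.
So zegef → zeguf.

zeguf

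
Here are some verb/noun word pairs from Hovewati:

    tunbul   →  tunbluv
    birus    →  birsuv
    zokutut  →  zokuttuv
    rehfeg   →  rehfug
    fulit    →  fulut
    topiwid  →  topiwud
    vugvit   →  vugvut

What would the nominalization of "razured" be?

razurud

zokutut and fulit both end in -t yet inflect differently (zokuttuv, fulut), so the final letter is not what conditions the rule; the last vowel is.
"razured" has last vowel 'e'. The one such stem in the data (rehfeg → rehfug) changes the last vowel to 'u' (as do fulit, topiwid), so the same rule applies.
The other pattern: stems whose last vowel is 'u' delete the last vowel and add -uv.
So razured → razurud.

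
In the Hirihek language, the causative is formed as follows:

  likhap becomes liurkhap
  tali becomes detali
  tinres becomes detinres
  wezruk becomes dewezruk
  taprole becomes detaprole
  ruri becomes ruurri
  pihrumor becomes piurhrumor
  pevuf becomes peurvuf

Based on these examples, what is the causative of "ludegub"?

luurdegub

tali and ruri both end in -i yet inflect differently (detali, ruurri), so the final letter is not what conditions the rule; the first letter is.
"ludegub" begins with l-. The one such stem in the data (likhap → liurkhap) inserts -ur- after the first vowel (as do pevuf, pihrumor), so the same rule applies.
So ludegub → luurdegub.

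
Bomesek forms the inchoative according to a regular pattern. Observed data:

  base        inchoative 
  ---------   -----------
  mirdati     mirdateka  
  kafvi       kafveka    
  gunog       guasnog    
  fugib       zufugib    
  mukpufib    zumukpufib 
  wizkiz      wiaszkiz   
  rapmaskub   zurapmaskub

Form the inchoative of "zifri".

zifreka

kafvi and fugib both have last vowel 'i' yet inflect differently (kafveka, zufugib), so the last vowel is not what conditions the rule; the final letter is.
"zifri" ends in -i. The stems ending in -i (kafvi → kafveka, mirdati → mirdateka) drop the final letter and add -eka.
So zifri → zifreka.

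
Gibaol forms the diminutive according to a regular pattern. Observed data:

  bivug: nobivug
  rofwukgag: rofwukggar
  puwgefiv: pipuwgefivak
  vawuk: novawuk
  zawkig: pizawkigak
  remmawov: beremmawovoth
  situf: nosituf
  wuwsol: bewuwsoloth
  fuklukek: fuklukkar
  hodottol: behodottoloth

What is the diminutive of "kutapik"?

pikutapikak

bivug and zawkig both end in -g yet inflect differently (nobivug, pizawkigak), so the final letter is not what conditions the rule; the last vowel is.
"kutapik" has last vowel 'i'. The stems whose last vowel is 'i' (zawkig → pizawkigak, puwgefiv → pipuwgefivak) add pi- … -ak around the stem.
The other patterns: stems whose last vowel is 'u' add the prefix no-; stems whose last vowel is 'o' add be- … -oth around the stem; stems whose last vowel is 'a' or 'e' delete the last vowel and add -ar.
So kutapik → pikutapikak.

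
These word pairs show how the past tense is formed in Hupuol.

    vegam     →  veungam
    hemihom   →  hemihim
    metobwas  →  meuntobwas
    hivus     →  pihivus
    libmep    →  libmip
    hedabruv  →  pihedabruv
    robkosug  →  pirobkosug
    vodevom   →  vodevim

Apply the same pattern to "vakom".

"vakom" has last vowel 'o'. The stems whose last vowel is 'o' (hemihom → hemihim, vodevom → vodevim) change the last vowel to 'i'.
So vakom → vakim.

vakim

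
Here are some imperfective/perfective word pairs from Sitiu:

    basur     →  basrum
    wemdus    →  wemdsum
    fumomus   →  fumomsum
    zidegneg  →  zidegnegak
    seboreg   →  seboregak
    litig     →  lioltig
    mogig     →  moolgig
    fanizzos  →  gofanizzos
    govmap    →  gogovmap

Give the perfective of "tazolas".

zidegneg and litig both end in -g yet inflect differently (zidegnegak, lioltig), so the final letter is not what conditions the rule; the last vowel is.
"tazolas" has last vowel 'a'. The one such stem in the data (govmap → gogovmap) adds the prefix go-, so the same rule applies.
The other patterns: stems whose last vowel is 'u' delete the last vowel and add -um; stems whose last vowel is 'e' add -ak; stems whose last vowel is 'i' insert -ol- after the first vowel.
So tazolas → gotazolas.

gotazolas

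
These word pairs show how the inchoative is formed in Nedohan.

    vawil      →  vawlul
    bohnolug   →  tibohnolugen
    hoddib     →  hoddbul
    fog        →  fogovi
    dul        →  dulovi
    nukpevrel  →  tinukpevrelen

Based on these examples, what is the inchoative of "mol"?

molovi

"mol" has 1 vowel. The stems with 1 vowel (dul → dulovi, fog → fogovi) add -ovi.
So mol → molovi.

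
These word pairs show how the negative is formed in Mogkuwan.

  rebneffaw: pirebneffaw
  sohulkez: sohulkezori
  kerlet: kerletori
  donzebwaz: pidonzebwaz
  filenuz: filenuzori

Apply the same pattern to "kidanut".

donzebwaz and sohulkez both end in -z yet inflect differently (pidonzebwaz, sohulkezori), so the final letter is not what conditions the rule; the last vowel is.
"kidanut" has last vowel 'u'. The one such stem in the data (filenuz → filenuzori) adds -ori, so the same rule applies.
So kidanut → kidanutori.

kidanutori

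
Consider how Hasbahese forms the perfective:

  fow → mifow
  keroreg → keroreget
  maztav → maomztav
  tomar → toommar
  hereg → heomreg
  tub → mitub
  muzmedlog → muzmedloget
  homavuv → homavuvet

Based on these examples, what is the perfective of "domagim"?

maztav and homavuv both end in -v yet inflect differently (maomztav, homavuvet), so the final letter is not what conditions the rule; the number of vowels is.
"domagim" has 3 vowels. The stems with 3 vowels (homavuv → homavuvet, muzmedlog → muzmedloget, keroreg → keroreget) add -et.
So domagim → domagimet.

domagimet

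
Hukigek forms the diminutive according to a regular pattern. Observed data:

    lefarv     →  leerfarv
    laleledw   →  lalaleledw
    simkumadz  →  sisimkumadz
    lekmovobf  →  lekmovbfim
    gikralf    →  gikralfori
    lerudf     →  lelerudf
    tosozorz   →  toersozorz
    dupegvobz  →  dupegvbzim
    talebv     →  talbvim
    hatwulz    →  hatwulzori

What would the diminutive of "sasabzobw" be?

simkumadz and tosozorz both end in -z yet inflect differently (sisimkumadz, toersozorz), so the final letter is not what conditions the rule; the second-to-last letter is.
"sasabzobw" has second-to-last letter 'b'. The stems whose second-to-last letter is 'b' (lekmovobf → lekmovbfim, talebv → talbvim, dupegvobz → dupegvbzim) delete the last vowel and add -im.
The other patterns: stems whose second-to-last letter is 'd' repeat the first consonant+vowel as a prefix; stems whose second-to-last letter is 'r' insert -er- after the first vowel; stems whose second-to-last letter is 'l' add -ori.
So sasabzobw → sasabzbwim.

sasabzbwim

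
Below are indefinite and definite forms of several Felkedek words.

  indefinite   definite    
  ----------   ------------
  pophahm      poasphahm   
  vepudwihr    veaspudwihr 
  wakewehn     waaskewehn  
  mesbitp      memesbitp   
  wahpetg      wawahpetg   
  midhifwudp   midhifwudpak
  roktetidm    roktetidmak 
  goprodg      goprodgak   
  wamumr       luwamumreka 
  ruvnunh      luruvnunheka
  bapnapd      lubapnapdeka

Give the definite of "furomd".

lufuromdeka

mesbitp and midhifwudp both end in -p yet inflect differently (memesbitp, midhifwudpak), so the final letter is not what conditions the rule; the second-to-last letter is.
"furomd" has second-to-last letter 'm'. The one such stem in the data (wamumr → luwamumreka) adds lu- … -eka around the stem, so the same rule applies.
The other patterns: stems whose second-to-last letter is 'h' insert -as- after the first vowel; stems whose second-to-last letter is 't' repeat the first consonant+vowel as a prefix; stems whose second-to-last letter is 'd' add -ak.
So furomd → lufuromdeka.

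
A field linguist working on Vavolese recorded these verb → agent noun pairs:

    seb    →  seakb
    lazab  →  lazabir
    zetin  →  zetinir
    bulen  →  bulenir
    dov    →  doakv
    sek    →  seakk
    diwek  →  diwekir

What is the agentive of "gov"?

goakv

"gov" has 1 vowel. The stems with 1 vowel (sek → seakk, dov → doakv, seb → seakb) insert -ak- after the first vowel.
The other pattern: stems with 2 vowels add -ir.
So gov → goakv.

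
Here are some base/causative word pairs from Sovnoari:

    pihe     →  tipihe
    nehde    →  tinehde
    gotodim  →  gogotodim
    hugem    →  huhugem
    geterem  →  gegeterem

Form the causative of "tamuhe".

"tamuhe" ends in -e. The stems ending in -e (nehde → tinehde, pihe → tipihe) add the prefix ti-.
So tamuhe → titamuhe.

titamuhe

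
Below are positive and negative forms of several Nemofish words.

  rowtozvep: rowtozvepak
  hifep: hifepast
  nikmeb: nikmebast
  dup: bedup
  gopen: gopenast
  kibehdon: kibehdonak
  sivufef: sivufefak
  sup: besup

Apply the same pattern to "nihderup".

nihderupak

dup and hifep both end in -p yet inflect differently (bedup, hifepast), so the final letter is not what conditions the rule; the number of vowels is.
"nihderup" has 3 vowels. The stems with 3 vowels (kibehdon → kibehdonak, sivufef → sivufefak, rowtozvep → rowtozvepak) add -ak.
The other patterns: stems with 1 vowel add the prefix be-; stems with 2 vowels add -ast.
So nihderup → nihderupak.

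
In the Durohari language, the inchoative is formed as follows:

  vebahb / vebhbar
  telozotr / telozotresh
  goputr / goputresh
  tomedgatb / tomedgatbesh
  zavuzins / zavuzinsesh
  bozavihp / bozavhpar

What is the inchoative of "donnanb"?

donnanbesh

tomedgatb and vebahb both end in -b yet inflect differently (tomedgatbesh, vebhbar), so the final letter is not what conditions the rule; the second-to-last letter is.
"donnanb" has second-to-last letter 'n'. The one such stem in the data (zavuzins → zavuzinsesh) adds -esh, so the same rule applies.
The other pattern: stems whose second-to-last letter is 'h' delete the last vowel and add -ar.
So donnanb → donnanbesh.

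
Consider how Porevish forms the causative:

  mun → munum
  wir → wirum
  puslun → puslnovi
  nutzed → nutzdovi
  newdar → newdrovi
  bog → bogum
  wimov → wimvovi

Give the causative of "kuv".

kuvum

newdar and wir both end in -r yet inflect differently (newdrovi, wirum), so the final letter is not what conditions the rule; the number of vowels is.
"kuv" has 1 vowel. The stems with 1 vowel (wir → wirum, mun → munum, bog → bogum) add -um.
The other pattern: stems with 2 vowels delete the last vowel and add -ovi.
So kuv → kuvum.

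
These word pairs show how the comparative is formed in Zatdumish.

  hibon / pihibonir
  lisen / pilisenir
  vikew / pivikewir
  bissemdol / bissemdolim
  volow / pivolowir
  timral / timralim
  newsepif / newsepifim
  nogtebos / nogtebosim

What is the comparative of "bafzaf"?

bafzafim

hibon and bissemdol both have last vowel 'o' yet inflect differently (pihibonir, bissemdolim), so the last vowel is not what conditions the rule; the final letter is.
"bafzaf" ends in -f. The one such stem in the data (newsepif → newsepifim) adds -im, so the same rule applies.
The other pattern: stems ending in -n or -w add pi- … -ir around the stem.
So bafzaf → bafzafim.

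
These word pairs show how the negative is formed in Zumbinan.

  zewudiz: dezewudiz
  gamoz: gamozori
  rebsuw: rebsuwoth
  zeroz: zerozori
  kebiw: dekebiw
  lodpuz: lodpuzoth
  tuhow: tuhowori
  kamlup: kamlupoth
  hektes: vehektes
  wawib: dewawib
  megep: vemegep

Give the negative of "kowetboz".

kowetbozori

rebsuw and kebiw both end in -w yet inflect differently (rebsuwoth, dekebiw), so the final letter is not what conditions the rule; the last vowel is.
"kowetboz" has last vowel 'o'. The stems whose last vowel is 'o' (zeroz → zerozori, tuhow → tuhowori, gamoz → gamozori) add -ori.
The other patterns: stems whose last vowel is 'u' add -oth; stems whose last vowel is 'i' add the prefix de-; stems whose last vowel is 'e' add the prefix ve-.
So kowetboz → kowetbozori.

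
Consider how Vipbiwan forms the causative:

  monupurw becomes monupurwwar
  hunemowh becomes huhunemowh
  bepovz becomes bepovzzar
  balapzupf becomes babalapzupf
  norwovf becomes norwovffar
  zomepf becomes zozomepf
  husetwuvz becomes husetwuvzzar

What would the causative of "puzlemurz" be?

puzlemurzzar

"puzlemurz" has second-to-last letter 'r'. The one such stem in the data (monupurw → monupurwwar) doubles the final consonant and adds -ar (as do norwovf, husetwuvz), so the same rule applies.
The other pattern: stems whose second-to-last letter is 'p' or 'w' repeat the first consonant+vowel as a prefix.
So puzlemurz → puzlemurzzar.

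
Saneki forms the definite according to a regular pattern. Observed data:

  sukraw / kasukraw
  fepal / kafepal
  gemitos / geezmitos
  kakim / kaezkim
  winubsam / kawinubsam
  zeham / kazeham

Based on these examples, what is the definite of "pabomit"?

"pabomit" has last vowel 'i'. The one such stem in the data (kakim → kaezkim) inserts -ez- after the first vowel (as does gemitos), so the same rule applies.
The other pattern: stems whose last vowel is 'a' add the prefix ka-.
So pabomit → paezbomit.

paezbomit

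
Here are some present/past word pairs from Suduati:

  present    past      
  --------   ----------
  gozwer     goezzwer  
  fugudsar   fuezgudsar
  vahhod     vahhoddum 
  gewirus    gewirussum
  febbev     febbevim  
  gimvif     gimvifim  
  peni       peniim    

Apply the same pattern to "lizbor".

liezzbor

gozwer and febbev both have last vowel 'e' yet inflect differently (goezzwer, febbevim), so the last vowel is not what conditions the rule; the final letter is.
"lizbor" ends in -r. The stems ending in -r (gozwer → goezzwer, fugudsar → fuezgudsar) insert -ez- after the first vowel.
So lizbor → liezzbor.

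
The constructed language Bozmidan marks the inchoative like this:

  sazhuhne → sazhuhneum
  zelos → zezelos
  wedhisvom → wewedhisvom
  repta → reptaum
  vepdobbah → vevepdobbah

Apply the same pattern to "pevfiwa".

"pevfiwa" ends in a vowel. The stems ending in a vowel (repta → reptaum, sazhuhne → sazhuhneum) add -um.
The other pattern: stems ending in a consonant repeat the first consonant+vowel as a prefix.
So pevfiwa → pevfiwaum.

pevfiwaum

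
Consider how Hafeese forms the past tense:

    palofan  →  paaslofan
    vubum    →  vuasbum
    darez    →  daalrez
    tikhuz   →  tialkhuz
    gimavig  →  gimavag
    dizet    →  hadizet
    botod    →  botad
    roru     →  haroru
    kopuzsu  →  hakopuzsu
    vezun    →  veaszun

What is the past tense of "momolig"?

momolag

tikhuz and kopuzsu both have last vowel 'u' yet inflect differently (tialkhuz, hakopuzsu), so the last vowel is not what conditions the rule; the final letter is.
"momolig" ends in -g. The one such stem in the data (gimavig → gimavag) changes the last vowel to 'a' (as does botod), so the same rule applies.
So momolig → momolag.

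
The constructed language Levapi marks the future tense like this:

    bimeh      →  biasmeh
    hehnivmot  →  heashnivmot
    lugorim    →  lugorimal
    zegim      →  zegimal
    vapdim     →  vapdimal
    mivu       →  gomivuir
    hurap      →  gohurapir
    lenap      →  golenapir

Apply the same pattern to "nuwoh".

nuaswoh

hehnivmot and hurap both begin with h- yet inflect differently (heashnivmot, gohurapir), so the first letter is not what conditions the rule; the final letter is.
"nuwoh" ends in -h. The one such stem in the data (bimeh → biasmeh) inserts -as- after the first vowel (as does hehnivmot), so the same rule applies.
The other patterns: stems ending in -m add -al; stems ending in -p or -u add go- … -ir around the stem.
So nuwoh → nuaswoh.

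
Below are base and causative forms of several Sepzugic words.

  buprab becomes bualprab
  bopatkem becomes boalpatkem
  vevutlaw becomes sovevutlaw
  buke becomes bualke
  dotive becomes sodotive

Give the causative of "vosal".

sovosal

buke and dotive both end in -e yet inflect differently (bualke, sodotive), so the final letter is not what conditions the rule; the first letter is.
"vosal" begins with v-. The one such stem in the data (vevutlaw → sovevutlaw) adds the prefix so-, so the same rule applies.
The other pattern: stems beginning with b- insert -al- after the first vowel.
So vosal → sovosal.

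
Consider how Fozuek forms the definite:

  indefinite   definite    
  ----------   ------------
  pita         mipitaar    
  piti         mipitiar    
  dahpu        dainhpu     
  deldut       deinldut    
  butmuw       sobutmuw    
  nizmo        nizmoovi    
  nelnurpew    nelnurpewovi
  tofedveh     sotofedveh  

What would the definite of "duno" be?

duinno

nelnurpew and butmuw both end in -w yet inflect differently (nelnurpewovi, sobutmuw), so the final letter is not what conditions the rule; the first letter is.
"duno" begins with d-. The stems beginning with d- (dahpu → dainhpu, deldut → deinldut) insert -in- after the first vowel.
The other patterns: stems beginning with n- add -ovi; stems beginning with p- add mi- … -ar around the stem; stems beginning with b- or t- add the prefix so-.
So duno → duinno.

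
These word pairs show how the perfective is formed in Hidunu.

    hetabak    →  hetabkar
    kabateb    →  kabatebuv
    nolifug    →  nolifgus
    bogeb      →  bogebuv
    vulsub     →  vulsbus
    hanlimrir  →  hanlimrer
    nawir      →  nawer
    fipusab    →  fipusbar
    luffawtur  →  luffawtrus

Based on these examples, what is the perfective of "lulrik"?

lulrek

"lulrik" has last vowel 'i'. The stems whose last vowel is 'i' (hanlimrir → hanlimrer, nawir → nawer) change the last vowel to 'e'.
So lulrik → lulrek.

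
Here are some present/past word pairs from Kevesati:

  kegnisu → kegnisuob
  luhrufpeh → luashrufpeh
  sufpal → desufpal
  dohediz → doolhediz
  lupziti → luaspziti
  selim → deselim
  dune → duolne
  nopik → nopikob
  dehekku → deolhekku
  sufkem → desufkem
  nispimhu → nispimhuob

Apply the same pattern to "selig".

deselig

dehekku and nispimhu both end in -u yet inflect differently (deolhekku, nispimhuob), so the final letter is not what conditions the rule; the first letter is.
"selig" begins with s-. The stems beginning with s- (sufpal → desufpal, selim → deselim, sufkem → desufkem) add the prefix de-.
So selig → deselig.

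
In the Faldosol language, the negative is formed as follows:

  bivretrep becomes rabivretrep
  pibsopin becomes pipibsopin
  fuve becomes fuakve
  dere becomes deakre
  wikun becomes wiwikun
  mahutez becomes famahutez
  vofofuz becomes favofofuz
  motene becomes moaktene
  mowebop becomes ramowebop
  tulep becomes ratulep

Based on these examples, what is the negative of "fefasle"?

"fefasle" ends in -e. The stems ending in -e (dere → deakre, fuve → fuakve, motene → moaktene) insert -ak- after the first vowel.
The other patterns: stems ending in -p add the prefix ra-; stems ending in -n repeat the first consonant+vowel as a prefix; stems ending in -z add the prefix fa-.
So fefasle → feakfasle.

feakfasle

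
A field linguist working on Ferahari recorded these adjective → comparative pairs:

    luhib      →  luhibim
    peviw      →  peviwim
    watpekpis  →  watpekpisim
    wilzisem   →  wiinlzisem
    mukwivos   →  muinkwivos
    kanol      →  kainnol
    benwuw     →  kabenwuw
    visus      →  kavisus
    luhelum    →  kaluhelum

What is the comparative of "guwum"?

kaguwum

watpekpis and mukwivos both end in -s yet inflect differently (watpekpisim, muinkwivos), so the final letter is not what conditions the rule; the last vowel is.
"guwum" has last vowel 'u'. The stems whose last vowel is 'u' (benwuw → kabenwuw, visus → kavisus, luhelum → kaluhelum) add the prefix ka-.
So guwum → kaguwum.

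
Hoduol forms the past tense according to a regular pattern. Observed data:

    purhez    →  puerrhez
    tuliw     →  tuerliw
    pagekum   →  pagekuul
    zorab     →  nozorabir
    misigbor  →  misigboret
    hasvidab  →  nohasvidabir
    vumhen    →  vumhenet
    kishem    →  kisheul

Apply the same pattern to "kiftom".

"kiftom" ends in -m. The stems ending in -m (kishem → kisheul, pagekum → pagekuul) drop the final letter and add -ul.
So kiftom → kiftoul.

kiftoul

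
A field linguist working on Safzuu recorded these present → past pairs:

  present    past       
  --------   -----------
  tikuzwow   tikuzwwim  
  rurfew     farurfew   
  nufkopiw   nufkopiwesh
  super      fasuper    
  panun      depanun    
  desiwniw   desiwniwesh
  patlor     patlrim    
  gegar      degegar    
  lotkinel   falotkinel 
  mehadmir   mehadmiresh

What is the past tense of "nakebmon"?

patlor and gegar both end in -r yet inflect differently (patlrim, degegar), so the final letter is not what conditions the rule; the last vowel is.
"nakebmon" has last vowel 'o'. The stems whose last vowel is 'o' (tikuzwow → tikuzwwim, patlor → patlrim) delete the last vowel and add -im.
The other patterns: stems whose last vowel is 'a' or 'u' add the prefix de-; stems whose last vowel is 'i' add -esh; stems whose last vowel is 'e' add the prefix fa-.
So nakebmon → nakebmnim.

nakebmnim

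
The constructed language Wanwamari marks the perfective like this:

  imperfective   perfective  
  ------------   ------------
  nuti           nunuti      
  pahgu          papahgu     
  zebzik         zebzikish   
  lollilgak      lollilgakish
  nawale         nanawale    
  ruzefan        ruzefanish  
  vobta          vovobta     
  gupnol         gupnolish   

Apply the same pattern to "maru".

"maru" ends in a vowel. The stems ending in a vowel (vobta → vovobta, nuti → nunuti, pahgu → papahgu) repeat the first consonant+vowel as a prefix.
The other pattern: stems ending in a consonant add -ish.
So maru → mamaru.

mamaru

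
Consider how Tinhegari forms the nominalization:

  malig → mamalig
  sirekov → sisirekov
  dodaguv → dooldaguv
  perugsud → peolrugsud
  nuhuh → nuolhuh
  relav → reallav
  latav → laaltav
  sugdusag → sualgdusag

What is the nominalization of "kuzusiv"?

sirekov and dodaguv both end in -v yet inflect differently (sisirekov, dooldaguv), so the final letter is not what conditions the rule; the last vowel is.
"kuzusiv" has last vowel 'i'. The one such stem in the data (malig → mamalig) repeats the first consonant+vowel as a prefix (as does sirekov), so the same rule applies.
The other patterns: stems whose last vowel is 'u' insert -ol- after the first vowel; stems whose last vowel is 'a' insert -al- after the first vowel.
So kuzusiv → kukuzusiv.

kukuzusiv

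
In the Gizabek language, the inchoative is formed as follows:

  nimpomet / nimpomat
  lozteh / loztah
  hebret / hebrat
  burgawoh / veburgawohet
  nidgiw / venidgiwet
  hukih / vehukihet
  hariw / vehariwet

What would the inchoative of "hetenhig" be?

vehetenhiget

lozteh and hukih both end in -h yet inflect differently (loztah, vehukihet), so the final letter is not what conditions the rule; the last vowel is.
"hetenhig" has last vowel 'i'. The stems whose last vowel is 'i' (hukih → vehukihet, hariw → vehariwet, nidgiw → venidgiwet) add ve- … -et around the stem.
So hetenhig → vehetenhiget.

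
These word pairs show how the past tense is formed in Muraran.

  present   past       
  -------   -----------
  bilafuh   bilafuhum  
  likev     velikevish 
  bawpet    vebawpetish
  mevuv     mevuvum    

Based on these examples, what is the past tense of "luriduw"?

luriduwum

"luriduw" has last vowel 'u'. The stems whose last vowel is 'u' (mevuv → mevuvum, bilafuh → bilafuhum) add -um.
So luriduw → luriduwum.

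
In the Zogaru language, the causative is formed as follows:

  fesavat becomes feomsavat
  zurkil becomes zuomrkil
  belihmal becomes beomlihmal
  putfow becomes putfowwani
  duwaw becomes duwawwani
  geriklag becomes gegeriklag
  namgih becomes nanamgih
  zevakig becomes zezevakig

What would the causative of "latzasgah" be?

fesavat and duwaw both have last vowel 'a' yet inflect differently (feomsavat, duwawwani), so the last vowel is not what conditions the rule; the final letter is.
"latzasgah" ends in -h. The one such stem in the data (namgih → nanamgih) repeats the first consonant+vowel as a prefix (as do geriklag, zevakig), so the same rule applies.
The other patterns: stems ending in -l or -t insert -om- after the first vowel; stems ending in -w double the final consonant and add -ani.
So latzasgah → lalatzasgah.

lalatzasgah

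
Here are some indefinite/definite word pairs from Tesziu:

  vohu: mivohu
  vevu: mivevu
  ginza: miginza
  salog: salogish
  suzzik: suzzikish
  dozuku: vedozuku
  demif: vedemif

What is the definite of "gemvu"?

migemvu

vohu and dozuku both end in -u yet inflect differently (mivohu, vedozuku), so the final letter is not what conditions the rule; the first letter is.
"gemvu" begins with g-. The one such stem in the data (ginza → miginza) adds the prefix mi-, so the same rule applies.
So gemvu → migemvu.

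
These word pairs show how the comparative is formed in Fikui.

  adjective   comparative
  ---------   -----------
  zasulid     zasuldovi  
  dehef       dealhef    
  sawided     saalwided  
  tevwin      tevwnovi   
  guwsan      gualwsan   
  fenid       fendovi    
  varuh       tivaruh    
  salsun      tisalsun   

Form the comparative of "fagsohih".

tevwin and salsun both end in -n yet inflect differently (tevwnovi, tisalsun), so the final letter is not what conditions the rule; the last vowel is.
"fagsohih" has last vowel 'i'. The stems whose last vowel is 'i' (fenid → fendovi, tevwin → tevwnovi, zasulid → zasuldovi) delete the last vowel and add -ovi.
So fagsohih → fagsohhovi.

fagsohhovi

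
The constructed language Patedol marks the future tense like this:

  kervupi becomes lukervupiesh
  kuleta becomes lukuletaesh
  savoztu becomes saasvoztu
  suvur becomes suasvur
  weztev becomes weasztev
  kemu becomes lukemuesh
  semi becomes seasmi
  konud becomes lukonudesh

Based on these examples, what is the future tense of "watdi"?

"watdi" begins with w-. The one such stem in the data (weztev → weasztev) inserts -as- after the first vowel (as do semi, suvur), so the same rule applies.
The other pattern: stems beginning with k- add lu- … -esh around the stem.
So watdi → waastdi.

waastdi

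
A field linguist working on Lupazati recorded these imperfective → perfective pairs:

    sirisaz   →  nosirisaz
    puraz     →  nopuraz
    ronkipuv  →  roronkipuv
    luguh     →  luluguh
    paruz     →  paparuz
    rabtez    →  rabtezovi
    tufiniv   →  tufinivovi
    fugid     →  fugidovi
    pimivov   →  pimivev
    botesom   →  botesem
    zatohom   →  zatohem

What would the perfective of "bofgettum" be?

bobofgettum

sirisaz and paruz both end in -z yet inflect differently (nosirisaz, paparuz), so the final letter is not what conditions the rule; the last vowel is.
"bofgettum" has last vowel 'u'. The stems whose last vowel is 'u' (ronkipuv → roronkipuv, luguh → luluguh, paruz → paparuz) repeat the first consonant+vowel as a prefix.
So bofgettum → bobofgettum.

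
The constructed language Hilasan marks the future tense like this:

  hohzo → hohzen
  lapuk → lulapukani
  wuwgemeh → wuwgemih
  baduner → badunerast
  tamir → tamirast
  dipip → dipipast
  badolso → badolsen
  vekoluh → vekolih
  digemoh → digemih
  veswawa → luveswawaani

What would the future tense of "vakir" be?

"vakir" ends in -r. The stems ending in -r (baduner → badunerast, tamir → tamirast) add -ast.
The other patterns: stems ending in -o drop the final letter and add -en; stems ending in -a or -k add lu- … -ani around the stem; stems ending in -h change the last vowel to 'i'.
So vakir → vakirast.

vakirast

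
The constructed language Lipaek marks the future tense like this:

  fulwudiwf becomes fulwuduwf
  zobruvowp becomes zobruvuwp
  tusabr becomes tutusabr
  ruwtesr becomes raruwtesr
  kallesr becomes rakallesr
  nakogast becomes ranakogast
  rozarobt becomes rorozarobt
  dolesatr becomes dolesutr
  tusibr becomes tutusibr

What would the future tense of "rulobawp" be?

rozarobt and nakogast both end in -t yet inflect differently (rorozarobt, ranakogast), so the final letter is not what conditions the rule; the second-to-last letter is.
"rulobawp" has second-to-last letter 'w'. The stems whose second-to-last letter is 'w' (fulwudiwf → fulwuduwf, zobruvowp → zobruvuwp) change the last vowel to 'u'.
The other patterns: stems whose second-to-last letter is 'b' repeat the first consonant+vowel as a prefix; stems whose second-to-last letter is 's' add the prefix ra-.
So rulobawp → rulobuwp.

rulobuwp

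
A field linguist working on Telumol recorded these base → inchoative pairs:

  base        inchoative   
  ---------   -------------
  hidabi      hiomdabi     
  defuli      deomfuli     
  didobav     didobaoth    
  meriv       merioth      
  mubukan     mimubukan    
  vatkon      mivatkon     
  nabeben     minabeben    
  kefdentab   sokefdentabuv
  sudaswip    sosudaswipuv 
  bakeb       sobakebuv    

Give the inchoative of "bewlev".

hidabi and meriv both have last vowel 'i' yet inflect differently (hiomdabi, merioth), so the last vowel is not what conditions the rule; the final letter is.
"bewlev" ends in -v. The stems ending in -v (didobav → didobaoth, meriv → merioth) drop the final letter and add -oth.
The other patterns: stems ending in -i insert -om- after the first vowel; stems ending in -n add the prefix mi-; stems ending in -b or -p add so- … -uv around the stem.
So bewlev → bewleoth.

bewleoth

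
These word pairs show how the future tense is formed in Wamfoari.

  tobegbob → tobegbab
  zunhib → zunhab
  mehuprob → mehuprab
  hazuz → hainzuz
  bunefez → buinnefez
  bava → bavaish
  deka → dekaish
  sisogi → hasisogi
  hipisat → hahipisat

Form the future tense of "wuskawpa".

wuskawpaish

"wuskawpa" ends in -a. The stems ending in -a (bava → bavaish, deka → dekaish) add -ish.
So wuskawpa → wuskawpaish.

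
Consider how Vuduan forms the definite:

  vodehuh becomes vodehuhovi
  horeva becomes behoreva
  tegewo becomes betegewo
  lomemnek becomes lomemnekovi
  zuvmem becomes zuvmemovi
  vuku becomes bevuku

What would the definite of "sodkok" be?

sodkokovi

vodehuh and vuku both have last vowel 'u' yet inflect differently (vodehuhovi, bevuku), so the last vowel is not what conditions the rule; whether the stem ends in a vowel or a consonant is.
"sodkok" ends in a consonant. The stems ending in a consonant (zuvmem → zuvmemovi, lomemnek → lomemnekovi, vodehuh → vodehuhovi) add -ovi.
The other pattern: stems ending in a vowel add the prefix be-.
So sodkok → sodkokovi.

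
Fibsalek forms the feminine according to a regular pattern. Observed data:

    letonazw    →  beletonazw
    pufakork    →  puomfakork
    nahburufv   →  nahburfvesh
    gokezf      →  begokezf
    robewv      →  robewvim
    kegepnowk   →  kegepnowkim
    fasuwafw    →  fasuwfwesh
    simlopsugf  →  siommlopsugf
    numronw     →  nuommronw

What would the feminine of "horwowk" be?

horwowkim

robewv and nahburufv both end in -v yet inflect differently (robewvim, nahburfvesh), so the final letter is not what conditions the rule; the second-to-last letter is.
"horwowk" has second-to-last letter 'w'. The stems whose second-to-last letter is 'w' (robewv → robewvim, kegepnowk → kegepnowkim) add -im.
The other patterns: stems whose second-to-last letter is 'f' delete the last vowel and add -esh; stems whose second-to-last letter is 'z' add the prefix be-; stems whose second-to-last letter is 'g', 'n' or 'r' insert -om- after the first vowel.
So horwowk → horwowkim.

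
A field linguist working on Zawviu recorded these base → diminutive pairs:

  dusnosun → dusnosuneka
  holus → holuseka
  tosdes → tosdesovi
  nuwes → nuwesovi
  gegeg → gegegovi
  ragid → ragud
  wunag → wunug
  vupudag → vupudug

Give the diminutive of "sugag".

sugug

"sugag" has last vowel 'a'. The stems whose last vowel is 'a' (wunag → wunug, vupudag → vupudug) change the last vowel to 'u'.
So sugag → sugug.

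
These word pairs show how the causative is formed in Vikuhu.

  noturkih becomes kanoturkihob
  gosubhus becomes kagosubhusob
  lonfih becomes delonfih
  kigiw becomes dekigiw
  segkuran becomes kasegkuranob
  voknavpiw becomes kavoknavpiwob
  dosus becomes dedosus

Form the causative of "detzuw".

kigiw and voknavpiw both end in -w yet inflect differently (dekigiw, kavoknavpiwob), so the final letter is not what conditions the rule; the number of vowels is.
"detzuw" has 2 vowels. The stems with 2 vowels (lonfih → delonfih, dosus → dedosus, kigiw → dekigiw) add the prefix de-.
So detzuw → dedetzuw.

dedetzuw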